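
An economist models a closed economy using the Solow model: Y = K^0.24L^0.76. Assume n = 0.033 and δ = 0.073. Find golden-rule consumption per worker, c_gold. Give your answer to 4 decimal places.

Break-even investment rate: n + δ = 0.033 + 0.073 = 0.106.
Setting f'(k) = n+δ gives 0.24·k^(0.24−1) = 0.106, hence k_gold = (0.24/0.106)^(1/0.76) ≈ 2.9308.
y_gold = 2.9308^0.24 ≈ 1.2944.
c_gold = y_gold − (n+δ)·k_gold = 1.2944 − 0.106·2.9308 ≈ 0.9838.

c_gold ≈ 0.9838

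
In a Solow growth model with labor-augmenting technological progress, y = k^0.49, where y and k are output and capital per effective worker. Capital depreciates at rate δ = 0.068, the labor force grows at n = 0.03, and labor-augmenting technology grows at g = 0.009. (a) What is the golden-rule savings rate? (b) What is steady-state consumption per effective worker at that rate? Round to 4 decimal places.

(a) s_gold = 0.4900; (b) c_gold ≈ 2.2002

Break-even investment rate: n + g + δ = 0.03 + 0.009 + 0.068 = 0.107.
For Cobb-Douglas, s_gold equals capital's share: s_gold = 0.49.
Setting f'(k) = n+g+δ gives 0.49·k^(0.49−1) = 0.107, hence k_gold = (0.49/0.107)^(1/0.51) ≈ 19.7565.
y_gold = 19.7565^0.49 ≈ 4.3142; c_gold = (1−0.49)·y_gold ≈ 2.2002.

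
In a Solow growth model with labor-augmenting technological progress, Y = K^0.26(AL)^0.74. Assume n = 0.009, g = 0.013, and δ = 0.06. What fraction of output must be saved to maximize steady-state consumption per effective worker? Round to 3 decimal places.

s_gold = 0.260

The effective depreciation rate is n + g + δ = 0.009 + 0.013 + 0.06 = 0.082.
At the golden rule MPK = n+g+δ, and in any Cobb-Douglas steady state s = (n+g+δ)·k/y = MPK·k/y = capital's share 0.26.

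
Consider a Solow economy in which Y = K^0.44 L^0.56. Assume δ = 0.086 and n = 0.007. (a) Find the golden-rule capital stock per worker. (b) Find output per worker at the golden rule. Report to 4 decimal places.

(a) k_gold ≈ 16.0436; (b) y_gold ≈ 3.3910

Break-even investment rate: n + δ = 0.007 + 0.086 = 0.093.
Maximizing c = f(k) − (n+δ)·k gives f'(k) = n+δ, i.e. 0.44·k^(0.44−1) = 0.093, so k_gold = (0.44/0.093)^(1/0.56) ≈ 16.0436.
y_gold = 16.0436^0.44 ≈ 3.3910.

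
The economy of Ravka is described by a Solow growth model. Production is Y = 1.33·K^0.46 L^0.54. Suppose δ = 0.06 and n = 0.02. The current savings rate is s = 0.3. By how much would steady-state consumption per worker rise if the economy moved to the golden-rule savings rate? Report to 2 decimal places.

Δc ≈ 0.40

Break-even investment rate: n + δ = 0.02 + 0.06 = 0.08.
Current steady state (s = 0.3): k* = (0.3·1.33/0.08)^(1/0.54) ≈ 19.6054, y* = 1.33·19.6054^0.46 ≈ 5.2281, c* = (1−0.3)·5.2281 ≈ 3.6597.
Setting f'(k) = n+δ gives 0.46·1.33·k^(0.46−1) = 0.08, hence k_gold = (0.46·1.33/0.08)^(1/0.54) ≈ 43.2660.
y_gold = 1.33·43.2660^0.46 ≈ 7.5245, c_gold = y_gold − 0.08·k_gold ≈ 4.0632.
Gain: Δc = 4.0632 − 3.6597 ≈ 0.4036.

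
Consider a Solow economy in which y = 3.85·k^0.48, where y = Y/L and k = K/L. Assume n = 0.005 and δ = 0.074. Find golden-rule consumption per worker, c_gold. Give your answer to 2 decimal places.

Break-even investment rate: n + δ = 0.005 + 0.074 = 0.079.
Setting f'(k) = n+δ gives 0.48·3.85·k^(0.48−1) = 0.079, hence k_gold = (0.48·3.85/0.079)^(1/0.52) ≈ 429.3745.
y_gold = 3.85·429.3745^0.48 ≈ 70.6679.
c_gold = y_gold − (n+δ)·k_gold = 70.6679 − 0.079·429.3745 ≈ 36.7473.

c_gold ≈ 36.75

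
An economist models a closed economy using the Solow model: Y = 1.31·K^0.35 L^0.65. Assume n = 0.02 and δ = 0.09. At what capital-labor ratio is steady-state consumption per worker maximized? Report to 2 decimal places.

Capital per worker breaks even when investment replaces (n + δ)·k; here n + δ = 0.11.
Maximizing c = f(k) − (n+δ)·k gives f'(k) = n+δ, i.e. 0.35·1.31·k^(0.35−1) = 0.11, so k_gold = (0.35·1.31/0.11)^(1/0.65) ≈ 8.9901.

k_gold ≈ 8.99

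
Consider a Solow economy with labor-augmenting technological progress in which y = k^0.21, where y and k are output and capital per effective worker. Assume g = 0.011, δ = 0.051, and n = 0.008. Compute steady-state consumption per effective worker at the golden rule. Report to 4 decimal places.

The effective depreciation rate is n + g + δ = 0.008 + 0.011 + 0.051 = 0.07.
At the golden rule the marginal product of capital equals n+g+δ: 0.21·k^(0.21−1) = 0.07. Solving, k_gold = (0.21/0.07)^(1/0.79) ≈ 4.0175.
y_gold = 4.0175^0.21 ≈ 1.3392.
c_gold = y_gold − (n+g+δ)·k_gold = 1.3392 − 0.07·4.0175 ≈ 1.0579.

c_gold ≈ 1.0579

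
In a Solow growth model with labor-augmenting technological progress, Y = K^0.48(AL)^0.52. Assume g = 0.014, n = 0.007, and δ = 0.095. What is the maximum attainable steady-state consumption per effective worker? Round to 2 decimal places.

c_gold ≈ 1.93

The effective depreciation rate is n + g + δ = 0.007 + 0.014 + 0.095 = 0.116.
At the golden rule the marginal product of capital equals n+g+δ: 0.48·k^(0.48−1) = 0.116. Solving, k_gold = (0.48/0.116)^(1/0.52) ≈ 15.3505.
y_gold = 15.3505^0.48 ≈ 3.7097.
c_gold = y_gold − (n+g+δ)·k_gold = 3.7097 − 0.116·15.3505 ≈ 1.9290.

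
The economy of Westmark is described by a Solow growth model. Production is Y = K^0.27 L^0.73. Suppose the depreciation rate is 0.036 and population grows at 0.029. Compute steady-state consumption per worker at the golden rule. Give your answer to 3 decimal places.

c_gold ≈ 1.236

Capital per worker breaks even when investment replaces (n + δ)·k; here n + δ = 0.065.
Maximizing c = f(k) − (n+δ)·k gives f'(k) = n+δ, i.e. 0.27·k^(0.27−1) = 0.065, so k_gold = (0.27/0.065)^(1/0.73) ≈ 7.0338.
y_gold = 7.0338^0.27 ≈ 1.6933.
c_gold = y_gold − (n+δ)·k_gold = 1.6933 − 0.065·7.0338 ≈ 1.2361.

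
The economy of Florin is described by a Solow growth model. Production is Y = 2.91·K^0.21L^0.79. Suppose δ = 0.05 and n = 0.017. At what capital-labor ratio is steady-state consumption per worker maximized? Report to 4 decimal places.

n + δ = 0.017 + 0.05 = 0.067.
At the golden rule the marginal product of capital equals n+δ: 0.21·2.91·k^(0.21−1) = 0.067. Solving, k_gold = (0.21·2.91/0.067)^(1/0.79) ≈ 16.4149.

k_gold ≈ 16.4149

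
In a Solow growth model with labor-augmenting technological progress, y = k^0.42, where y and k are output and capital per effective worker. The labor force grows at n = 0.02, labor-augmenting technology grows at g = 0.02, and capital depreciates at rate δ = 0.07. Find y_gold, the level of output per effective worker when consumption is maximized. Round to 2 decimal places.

y_gold ≈ 2.64

Break-even investment rate: n + g + δ = 0.02 + 0.02 + 0.07 = 0.11.
Golden rule sets MPK = n+g+δ: 0.42·k^(0.42−1) = 0.11, so k_gold = (0.42/0.11)^(1/0.58) ≈ 10.0740.
Output: y_gold = k_gold^0.42 = 10.0740^0.42 ≈ 2.6384.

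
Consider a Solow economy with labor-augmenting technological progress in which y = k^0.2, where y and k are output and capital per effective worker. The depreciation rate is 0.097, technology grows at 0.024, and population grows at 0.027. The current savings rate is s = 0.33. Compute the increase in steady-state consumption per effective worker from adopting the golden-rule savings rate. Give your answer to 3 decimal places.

Δc ≈ 0.044

Capital per effective worker breaks even when investment replaces (n + g + δ)·k; here n + g + δ = 0.148.
Current steady state (s = 0.33): k* = (0.33/0.148)^(1/0.8) ≈ 2.7247, y* = 2.7247^0.2 ≈ 1.2220, c* = (1−0.33)·1.2220 ≈ 0.8187.
At the golden rule the marginal product of capital equals n+g+δ: 0.2·k^(0.2−1) = 0.148. Solving, k_gold = (0.2/0.148)^(1/0.8) ≈ 1.4570.
y_gold = 1.4570^0.2 ≈ 1.0782, c_gold = y_gold − 0.148·k_gold ≈ 0.8625.
Gain: Δc = 0.8625 − 0.8187 ≈ 0.0438.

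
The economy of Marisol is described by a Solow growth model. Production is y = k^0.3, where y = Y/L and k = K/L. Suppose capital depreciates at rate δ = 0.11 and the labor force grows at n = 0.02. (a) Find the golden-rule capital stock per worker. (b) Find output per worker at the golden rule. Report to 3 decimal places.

(a) k_gold ≈ 3.302; (b) y_gold ≈ 1.431

Break-even investment rate: n + δ = 0.02 + 0.11 = 0.13.
Maximizing c = f(k) − (n+δ)·k gives f'(k) = n+δ, i.e. 0.3·k^(0.3−1) = 0.13, so k_gold = (0.3/0.13)^(1/0.7) ≈ 3.3024.
y_gold = 3.3024^0.3 ≈ 1.4310.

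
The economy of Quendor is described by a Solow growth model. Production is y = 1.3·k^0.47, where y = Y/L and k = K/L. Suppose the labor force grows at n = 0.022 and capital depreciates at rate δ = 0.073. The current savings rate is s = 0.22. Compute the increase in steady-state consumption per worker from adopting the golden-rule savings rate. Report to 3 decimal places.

Δc ≈ 0.895

Capital per worker breaks even when investment replaces (n + δ)·k; here n + δ = 0.095.
Current steady state (s = 0.22): k* = (0.22·1.3/0.095)^(1/0.53) ≈ 8.0002, y* = 1.3·8.0002^0.47 ≈ 3.4546, c* = (1−0.22)·3.4546 ≈ 2.6946.
Golden rule sets MPK = n+δ: 0.47·1.3·k^(0.47−1) = 0.095, so k_gold = (0.47·1.3/0.095)^(1/0.53) ≈ 33.5064.
y_gold = 1.3·33.5064^0.47 ≈ 6.7726, c_gold = y_gold − 0.095·k_gold ≈ 3.5895.
Gain: Δc = 3.5895 − 2.6946 ≈ 0.8949.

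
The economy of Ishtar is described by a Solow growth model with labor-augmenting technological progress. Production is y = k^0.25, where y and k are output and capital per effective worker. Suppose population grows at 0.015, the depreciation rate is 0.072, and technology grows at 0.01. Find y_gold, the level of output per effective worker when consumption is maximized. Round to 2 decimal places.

y_gold ≈ 1.37

n + g + δ = 0.015 + 0.01 + 0.072 = 0.097.
At the golden rule the marginal product of capital equals n+g+δ: 0.25·k^(0.25−1) = 0.097. Solving, k_gold = (0.25/0.097)^(1/0.75) ≈ 3.5337.
Output: y_gold = k_gold^0.25 = 3.5337^0.25 ≈ 1.3711.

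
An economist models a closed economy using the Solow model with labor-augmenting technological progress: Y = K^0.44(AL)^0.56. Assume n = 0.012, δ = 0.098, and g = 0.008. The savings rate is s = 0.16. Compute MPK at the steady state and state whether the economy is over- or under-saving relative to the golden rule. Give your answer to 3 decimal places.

n + g + δ = 0.012 + 0.008 + 0.098 = 0.118.
Steady-state k*: s·k^0.44 = 0.118·k gives k* = (0.16/0.118)^(1/0.56) ≈ 1.7224.
MPK = 0.44·1.7224^(-0.56) ≈ 0.3245.
MPK > n+g+δ = 0.118, so the economy is dynamically efficient (under-saving).

under-saving; MPK ≈ 0.324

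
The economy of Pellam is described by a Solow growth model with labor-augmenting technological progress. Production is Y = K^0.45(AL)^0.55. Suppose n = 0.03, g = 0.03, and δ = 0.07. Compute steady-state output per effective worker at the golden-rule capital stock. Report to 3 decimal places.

y_gold ≈ 2.762

Capital per effective worker breaks even when investment replaces (n + g + δ)·k; here n + g + δ = 0.13.
Maximizing c = f(k) − (n+g+δ)·k gives f'(k) = n+g+δ, i.e. 0.45·k^(0.45−1) = 0.13, so k_gold = (0.45/0.13)^(1/0.55) ≈ 9.5607.
Output: y_gold = k_gold^0.45 = 9.5607^0.45 ≈ 2.7620.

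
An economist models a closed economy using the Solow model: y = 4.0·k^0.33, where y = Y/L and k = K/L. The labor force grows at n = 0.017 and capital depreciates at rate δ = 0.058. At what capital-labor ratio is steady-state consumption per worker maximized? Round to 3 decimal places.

Capital per worker breaks even when investment replaces (n + δ)·k; here n + δ = 0.075.
At the golden rule the marginal product of capital equals n+δ: 0.33·4.0·k^(0.33−1) = 0.075. Solving, k_gold = (0.33·4.0/0.075)^(1/0.67) ≈ 72.2727.

k_gold ≈ 72.273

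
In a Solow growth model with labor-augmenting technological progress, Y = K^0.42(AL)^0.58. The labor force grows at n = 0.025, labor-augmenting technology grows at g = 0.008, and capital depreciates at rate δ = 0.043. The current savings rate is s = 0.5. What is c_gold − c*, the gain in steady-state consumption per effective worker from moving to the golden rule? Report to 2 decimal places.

Capital per effective worker breaks even when investment replaces (n + g + δ)·k; here n + g + δ = 0.076.
Current steady state (s = 0.5): k* = (0.5/0.076)^(1/0.58) ≈ 25.7404, y* = 25.7404^0.42 ≈ 3.9125, c* = (1−0.5)·3.9125 ≈ 1.9563.
Maximizing c = f(k) − (n+g+δ)·k gives f'(k) = n+g+δ, i.e. 0.42·k^(0.42−1) = 0.076, so k_gold = (0.42/0.076)^(1/0.58) ≈ 19.0573.
y_gold = 19.0573^0.42 ≈ 3.4485, c_gold = y_gold − 0.076·k_gold ≈ 2.0001.
Gain: Δc = 2.0001 − 1.9563 ≈ 0.0438.

Δc ≈ 0.04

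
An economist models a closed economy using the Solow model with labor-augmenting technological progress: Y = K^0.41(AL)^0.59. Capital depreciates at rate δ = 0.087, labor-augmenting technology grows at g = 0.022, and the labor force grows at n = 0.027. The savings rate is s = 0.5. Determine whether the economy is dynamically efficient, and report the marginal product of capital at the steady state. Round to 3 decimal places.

Capital per effective worker breaks even when investment replaces (n + g + δ)·k; here n + g + δ = 0.136.
Steady-state k*: s·k^0.41 = 0.136·k gives k* = (0.5/0.136)^(1/0.59) ≈ 9.0857.
MPK = 0.41·9.0857^(-0.59) ≈ 0.1115.
MPK < n+g+δ = 0.136, so the economy is dynamically inefficient (over-saving).

dynamically inefficient; MPK ≈ 0.112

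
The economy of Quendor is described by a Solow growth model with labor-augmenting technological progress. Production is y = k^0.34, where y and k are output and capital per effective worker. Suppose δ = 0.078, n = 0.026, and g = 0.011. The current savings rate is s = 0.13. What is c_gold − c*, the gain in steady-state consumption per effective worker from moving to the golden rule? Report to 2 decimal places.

Break-even investment rate: n + g + δ = 0.026 + 0.011 + 0.078 = 0.115.
Current steady state (s = 0.13): k* = (0.13/0.115)^(1/0.66) ≈ 1.2041, y* = 1.2041^0.34 ≈ 1.0652, c* = (1−0.13)·1.0652 ≈ 0.9267.
Setting f'(k) = n+g+δ gives 0.34·k^(0.34−1) = 0.115, hence k_gold = (0.34/0.115)^(1/0.66) ≈ 5.1678.
y_gold = 5.1678^0.34 ≈ 1.7479, c_gold = y_gold − 0.115·k_gold ≈ 1.1536.
Gain: Δc = 1.1536 − 0.9267 ≈ 0.2269.

Δc ≈ 0.23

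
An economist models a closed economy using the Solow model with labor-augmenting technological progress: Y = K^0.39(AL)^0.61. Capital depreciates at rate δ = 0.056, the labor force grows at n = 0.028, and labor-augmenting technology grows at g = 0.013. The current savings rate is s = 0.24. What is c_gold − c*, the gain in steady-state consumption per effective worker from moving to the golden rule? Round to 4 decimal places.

Δc ≈ 0.1285

Break-even investment rate: n + g + δ = 0.028 + 0.013 + 0.056 = 0.097.
Current steady state (s = 0.24): k* = (0.24/0.097)^(1/0.61) ≈ 4.4155, y* = 4.4155^0.39 ≈ 1.7846, c* = (1−0.24)·1.7846 ≈ 1.3563.
Setting f'(k) = n+g+δ gives 0.39·k^(0.39−1) = 0.097, hence k_gold = (0.39/0.097)^(1/0.61) ≈ 9.7869.
y_gold = 9.7869^0.39 ≈ 2.4342, c_gold = y_gold − 0.097·k_gold ≈ 1.4848.
Gain: Δc = 1.4848 − 1.3563 ≈ 0.1285.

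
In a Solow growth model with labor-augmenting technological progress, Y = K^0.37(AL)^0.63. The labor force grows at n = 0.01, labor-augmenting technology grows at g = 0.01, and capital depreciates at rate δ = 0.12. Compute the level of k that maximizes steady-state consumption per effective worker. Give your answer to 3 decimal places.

k_gold ≈ 4.677

The effective depreciation rate is n + g + δ = 0.01 + 0.01 + 0.12 = 0.14.
Golden rule sets MPK = n+g+δ: 0.37·k^(0.37−1) = 0.14, so k_gold = (0.37/0.14)^(1/0.63) ≈ 4.6769.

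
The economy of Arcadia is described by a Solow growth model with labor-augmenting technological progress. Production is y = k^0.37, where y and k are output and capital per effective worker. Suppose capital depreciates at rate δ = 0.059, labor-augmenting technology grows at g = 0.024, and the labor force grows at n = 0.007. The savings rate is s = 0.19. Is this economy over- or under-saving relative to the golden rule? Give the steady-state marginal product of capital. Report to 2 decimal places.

Break-even investment rate: n + g + δ = 0.007 + 0.024 + 0.059 = 0.09.
Steady-state k*: s·k^0.37 = 0.09·k gives k* = (0.19/0.09)^(1/0.63) ≈ 3.2741.
MPK = 0.37·3.2741^(-0.63) ≈ 0.1753.
MPK > n+g+δ = 0.09, so the economy is dynamically efficient (under-saving).

under-saving; MPK ≈ 0.18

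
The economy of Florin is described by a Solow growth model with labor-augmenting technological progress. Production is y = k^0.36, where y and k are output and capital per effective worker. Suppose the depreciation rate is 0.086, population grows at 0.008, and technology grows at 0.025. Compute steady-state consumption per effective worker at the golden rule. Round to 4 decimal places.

n + g + δ = 0.008 + 0.025 + 0.086 = 0.119.
Setting f'(k) = n+g+δ gives 0.36·k^(0.36−1) = 0.119, hence k_gold = (0.36/0.119)^(1/0.64) ≈ 5.6387.
y_gold = 5.6387^0.36 ≈ 1.8639.
c_gold = y_gold − (n+g+δ)·k_gold = 1.8639 − 0.119·5.6387 ≈ 1.1929.

c_gold ≈ 1.1929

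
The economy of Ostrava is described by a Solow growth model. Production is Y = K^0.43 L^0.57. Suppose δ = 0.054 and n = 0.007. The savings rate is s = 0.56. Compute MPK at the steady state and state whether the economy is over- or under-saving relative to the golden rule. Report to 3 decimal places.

over-saving; MPK ≈ 0.047

n + δ = 0.007 + 0.054 = 0.061.
Steady-state k*: s·k^0.43 = 0.061·k gives k* = (0.56/0.061)^(1/0.57) ≈ 48.8905.
MPK = 0.43·48.8905^(-0.57) ≈ 0.0468.
MPK < n+δ = 0.061, so the economy is dynamically inefficient (over-saving).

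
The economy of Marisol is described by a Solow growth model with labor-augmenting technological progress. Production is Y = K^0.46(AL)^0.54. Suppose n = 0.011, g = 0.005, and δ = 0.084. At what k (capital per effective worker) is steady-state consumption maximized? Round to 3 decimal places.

k_gold ≈ 16.878

n + g + δ = 0.011 + 0.005 + 0.084 = 0.1.
Golden rule sets MPK = n+g+δ: 0.46·k^(0.46−1) = 0.1, so k_gold = (0.46/0.1)^(1/0.54) ≈ 16.8783.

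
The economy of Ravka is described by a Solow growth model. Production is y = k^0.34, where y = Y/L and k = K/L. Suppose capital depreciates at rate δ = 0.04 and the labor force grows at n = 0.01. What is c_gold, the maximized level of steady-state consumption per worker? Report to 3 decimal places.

Capital per worker breaks even when investment replaces (n + δ)·k; here n + δ = 0.05.
Maximizing c = f(k) − (n+δ)·k gives f'(k) = n+δ, i.e. 0.34·k^(0.34−1) = 0.05, so k_gold = (0.34/0.05)^(1/0.66) ≈ 18.2548.
y_gold = 18.2548^0.34 ≈ 2.6845.
c_gold = y_gold − (n+δ)·k_gold = 2.6845 − 0.05·18.2548 ≈ 1.7718.

c_gold ≈ 1.772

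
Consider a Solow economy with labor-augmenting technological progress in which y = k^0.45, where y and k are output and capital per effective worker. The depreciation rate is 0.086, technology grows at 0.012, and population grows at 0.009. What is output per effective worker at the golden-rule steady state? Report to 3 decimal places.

Capital per effective worker breaks even when investment replaces (n + g + δ)·k; here n + g + δ = 0.107.
Setting f'(k) = n+g+δ gives 0.45·k^(0.45−1) = 0.107, hence k_gold = (0.45/0.107)^(1/0.55) ≈ 13.6218.
Output: y_gold = k_gold^0.45 = 13.6218^0.45 ≈ 3.2390.

y_gold ≈ 3.239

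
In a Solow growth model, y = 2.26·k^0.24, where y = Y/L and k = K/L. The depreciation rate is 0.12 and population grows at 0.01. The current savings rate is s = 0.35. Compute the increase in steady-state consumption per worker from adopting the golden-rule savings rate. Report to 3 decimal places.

Δc ≈ 0.098

Break-even investment rate: n + δ = 0.01 + 0.12 = 0.13.
Current steady state (s = 0.35): k* = (0.35·2.26/0.13)^(1/0.76) ≈ 10.7618, y* = 2.26·10.7618^0.24 ≈ 3.9972, c* = (1−0.35)·3.9972 ≈ 2.5982.
Setting f'(k) = n+δ gives 0.24·2.26·k^(0.24−1) = 0.13, hence k_gold = (0.24·2.26/0.13)^(1/0.76) ≈ 6.5507.
y_gold = 2.26·6.5507^0.24 ≈ 3.5483, c_gold = y_gold − 0.13·k_gold ≈ 2.6967.
Gain: Δc = 2.6967 − 2.5982 ≈ 0.0985.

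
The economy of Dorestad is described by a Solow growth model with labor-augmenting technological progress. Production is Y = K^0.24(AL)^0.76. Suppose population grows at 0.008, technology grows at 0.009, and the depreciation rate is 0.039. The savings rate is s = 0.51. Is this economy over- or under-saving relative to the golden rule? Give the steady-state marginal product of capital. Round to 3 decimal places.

Capital per effective worker breaks even when investment replaces (n + g + δ)·k; here n + g + δ = 0.056.
Steady-state k*: s·k^0.24 = 0.056·k gives k* = (0.51/0.056)^(1/0.76) ≈ 18.2955.
MPK = 0.24·18.2955^(-0.76) ≈ 0.0264.
MPK < n+g+δ = 0.056, so the economy is dynamically inefficient (over-saving).

over-saving; MPK ≈ 0.026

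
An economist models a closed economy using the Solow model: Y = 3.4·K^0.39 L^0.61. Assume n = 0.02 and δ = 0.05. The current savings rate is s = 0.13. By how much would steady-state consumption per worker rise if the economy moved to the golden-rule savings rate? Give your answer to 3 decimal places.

Δc ≈ 3.991

Break-even investment rate: n + δ = 0.02 + 0.05 = 0.07.
Current steady state (s = 0.13): k* = (0.13·3.4/0.07)^(1/0.61) ≈ 20.5119, y* = 3.4·20.5119^0.39 ≈ 11.0449, c* = (1−0.13)·11.0449 ≈ 9.6091.
Setting f'(k) = n+δ gives 0.39·3.4·k^(0.39−1) = 0.07, hence k_gold = (0.39·3.4/0.07)^(1/0.61) ≈ 124.2147.
y_gold = 3.4·124.2147^0.39 ≈ 22.2949, c_gold = y_gold − 0.07·k_gold ≈ 13.5999.
Gain: Δc = 13.5999 − 9.6091 ≈ 3.9909.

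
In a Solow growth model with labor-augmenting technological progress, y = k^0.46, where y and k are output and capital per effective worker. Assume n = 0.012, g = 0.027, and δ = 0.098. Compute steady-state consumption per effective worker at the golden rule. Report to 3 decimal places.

Capital per effective worker breaks even when investment replaces (n + g + δ)·k; here n + g + δ = 0.137.
Golden rule sets MPK = n+g+δ: 0.46·k^(0.46−1) = 0.137, so k_gold = (0.46/0.137)^(1/0.54) ≈ 9.4220.
y_gold = 9.4220^0.46 ≈ 2.8061.
c_gold = y_gold − (n+g+δ)·k_gold = 2.8061 − 0.137·9.4220 ≈ 1.5153.

c_gold ≈ 1.515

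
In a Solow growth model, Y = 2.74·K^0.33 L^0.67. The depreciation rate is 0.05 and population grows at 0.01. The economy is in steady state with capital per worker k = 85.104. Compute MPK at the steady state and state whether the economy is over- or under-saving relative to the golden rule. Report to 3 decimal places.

over-saving; MPK ≈ 0.046

n + δ = 0.01 + 0.05 = 0.06.
MPK = 0.33·2.74·k^(0.33−1) = 0.33·2.74·85.104^(-0.67) ≈ 0.0460.
MPK < 0.06, so the economy is dynamically inefficient (over-saving).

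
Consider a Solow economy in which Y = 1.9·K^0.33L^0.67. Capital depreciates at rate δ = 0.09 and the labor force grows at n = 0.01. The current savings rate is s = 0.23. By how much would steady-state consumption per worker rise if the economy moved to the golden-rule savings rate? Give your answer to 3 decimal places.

Δc ≈ 0.119

Capital per worker breaks even when investment replaces (n + δ)·k; here n + δ = 0.1.
Current steady state (s = 0.23): k* = (0.23·1.9/0.1)^(1/0.67) ≈ 9.0353, y* = 1.9·9.0353^0.33 ≈ 3.9284, c* = (1−0.23)·3.9284 ≈ 3.0249.
Golden rule sets MPK = n+δ: 0.33·1.9·k^(0.33−1) = 0.1, so k_gold = (0.33·1.9/0.1)^(1/0.67) ≈ 15.4864.
y_gold = 1.9·15.4864^0.33 ≈ 4.6929, c_gold = y_gold − 0.1·k_gold ≈ 3.1442.
Gain: Δc = 3.1442 − 3.0249 ≈ 0.1194.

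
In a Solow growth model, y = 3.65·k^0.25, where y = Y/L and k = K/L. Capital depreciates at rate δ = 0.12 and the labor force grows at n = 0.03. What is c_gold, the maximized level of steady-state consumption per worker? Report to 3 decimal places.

c_gold ≈ 4.997

The effective depreciation rate is n + δ = 0.03 + 0.12 = 0.15.
Golden rule sets MPK = n+δ: 0.25·3.65·k^(0.25−1) = 0.15, so k_gold = (0.25·3.65/0.15)^(1/0.75) ≈ 11.1051.
y_gold = 3.65·11.1051^0.25 ≈ 6.6631.
c_gold = y_gold − (n+δ)·k_gold = 6.6631 − 0.15·11.1051 ≈ 4.9973.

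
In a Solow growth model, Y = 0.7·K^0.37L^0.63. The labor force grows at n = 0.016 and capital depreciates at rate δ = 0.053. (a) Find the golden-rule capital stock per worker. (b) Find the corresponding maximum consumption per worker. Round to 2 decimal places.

The effective depreciation rate is n + δ = 0.016 + 0.053 = 0.069.
Maximizing c = f(k) − (n+δ)·k gives f'(k) = n+δ, i.e. 0.37·0.7·k^(0.37−1) = 0.069, so k_gold = (0.37·0.7/0.069)^(1/0.63) ≈ 8.1626.
y_gold = 0.7·8.1626^0.37 ≈ 1.5222; c_gold = y_gold − 0.069·k_gold ≈ 0.9590.

(a) k_gold ≈ 8.16; (b) c_gold ≈ 0.96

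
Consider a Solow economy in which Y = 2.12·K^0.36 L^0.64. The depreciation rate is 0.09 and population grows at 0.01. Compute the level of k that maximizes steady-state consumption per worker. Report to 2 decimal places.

Capital per worker breaks even when investment replaces (n + δ)·k; here n + δ = 0.1.
Maximizing c = f(k) − (n+δ)·k gives f'(k) = n+δ, i.e. 0.36·2.12·k^(0.36−1) = 0.1, so k_gold = (0.36·2.12/0.1)^(1/0.64) ≈ 23.9399.

k_gold ≈ 23.94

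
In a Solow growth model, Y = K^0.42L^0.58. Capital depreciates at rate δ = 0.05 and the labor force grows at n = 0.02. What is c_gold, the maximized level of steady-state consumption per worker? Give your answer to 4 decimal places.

c_gold ≈ 2.1228

Capital per worker breaks even when investment replaces (n + δ)·k; here n + δ = 0.07.
Maximizing c = f(k) − (n+δ)·k gives f'(k) = n+δ, i.e. 0.42·k^(0.42−1) = 0.07, so k_gold = (0.42/0.07)^(1/0.58) ≈ 21.9604.
y_gold = 21.9604^0.42 ≈ 3.6601.
c_gold = y_gold − (n+δ)·k_gold = 3.6601 − 0.07·21.9604 ≈ 2.1228.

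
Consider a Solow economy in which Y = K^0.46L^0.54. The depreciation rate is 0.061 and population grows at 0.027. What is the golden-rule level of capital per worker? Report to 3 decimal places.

k_gold ≈ 21.386

Break-even investment rate: n + δ = 0.027 + 0.061 = 0.088.
Golden rule sets MPK = n+δ: 0.46·k^(0.46−1) = 0.088, so k_gold = (0.46/0.088)^(1/0.54) ≈ 21.3865.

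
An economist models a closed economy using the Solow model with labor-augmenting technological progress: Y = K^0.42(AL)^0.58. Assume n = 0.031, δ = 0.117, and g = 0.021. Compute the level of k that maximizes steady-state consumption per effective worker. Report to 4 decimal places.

k_gold ≈ 4.8046

Break-even investment rate: n + g + δ = 0.031 + 0.021 + 0.117 = 0.169.
Golden rule sets MPK = n+g+δ: 0.42·k^(0.42−1) = 0.169, so k_gold = (0.42/0.169)^(1/0.58) ≈ 4.8046.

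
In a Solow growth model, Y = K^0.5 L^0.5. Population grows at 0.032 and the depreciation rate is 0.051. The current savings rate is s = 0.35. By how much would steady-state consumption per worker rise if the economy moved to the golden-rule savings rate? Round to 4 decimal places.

Δc ≈ 0.2711

Break-even investment rate: n + δ = 0.032 + 0.051 = 0.083.
Current steady state (s = 0.35): k* = (0.35/0.083)^(1/0.5) ≈ 17.7820, y* = 17.7820^0.5 ≈ 4.2169, c* = (1−0.35)·4.2169 ≈ 2.7410.
At the golden rule the marginal product of capital equals n+δ: 0.5·k^(0.5−1) = 0.083. Solving, k_gold = (0.5/0.083)^(1/0.5) ≈ 36.2897.
y_gold = 36.2897^0.5 ≈ 6.0241, c_gold = y_gold − 0.083·k_gold ≈ 3.0120.
Gain: Δc = 3.0120 − 2.7410 ≈ 0.2711.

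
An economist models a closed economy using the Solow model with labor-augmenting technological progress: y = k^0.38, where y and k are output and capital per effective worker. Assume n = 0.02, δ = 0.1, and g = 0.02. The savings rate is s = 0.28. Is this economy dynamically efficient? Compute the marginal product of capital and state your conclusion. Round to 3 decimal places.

dynamically efficient; MPK ≈ 0.190

The effective depreciation rate is n + g + δ = 0.02 + 0.02 + 0.1 = 0.14.
Steady-state k*: s·k^0.38 = 0.14·k gives k* = (0.28/0.14)^(1/0.62) ≈ 3.0587.
MPK = 0.38·3.0587^(-0.62) ≈ 0.1900.
MPK > n+g+δ = 0.14, so the economy is dynamically efficient (under-saving).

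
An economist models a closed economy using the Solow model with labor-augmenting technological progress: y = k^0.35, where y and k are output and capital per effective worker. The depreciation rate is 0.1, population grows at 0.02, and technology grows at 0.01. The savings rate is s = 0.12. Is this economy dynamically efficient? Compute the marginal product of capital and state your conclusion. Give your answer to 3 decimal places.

dynamically efficient; MPK ≈ 0.379

n + g + δ = 0.02 + 0.01 + 0.1 = 0.13.
Steady-state k*: s·k^0.35 = 0.13·k gives k* = (0.12/0.13)^(1/0.65) ≈ 0.8841.
MPK = 0.35·0.8841^(-0.65) ≈ 0.3792.
MPK > n+g+δ = 0.13, so the economy is dynamically efficient (under-saving).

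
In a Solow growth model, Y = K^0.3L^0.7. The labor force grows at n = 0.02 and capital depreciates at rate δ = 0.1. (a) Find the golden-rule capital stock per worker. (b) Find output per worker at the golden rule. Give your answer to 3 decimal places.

(a) k_gold ≈ 3.702; (b) y_gold ≈ 1.481

Capital per worker breaks even when investment replaces (n + δ)·k; here n + δ = 0.12.
Maximizing c = f(k) − (n+δ)·k gives f'(k) = n+δ, i.e. 0.3·k^(0.3−1) = 0.12, so k_gold = (0.3/0.12)^(1/0.7) ≈ 3.7024.
y_gold = 3.7024^0.3 ≈ 1.4810.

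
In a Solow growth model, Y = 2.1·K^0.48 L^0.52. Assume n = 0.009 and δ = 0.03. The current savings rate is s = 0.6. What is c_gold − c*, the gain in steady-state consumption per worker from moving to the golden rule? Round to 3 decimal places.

Capital per worker breaks even when investment replaces (n + δ)·k; here n + δ = 0.039.
Current steady state (s = 0.6): k* = (0.6·2.1/0.039)^(1/0.52) ≈ 798.9349, y* = 2.1·798.9349^0.48 ≈ 51.9308, c* = (1−0.6)·51.9308 ≈ 20.7723.
Setting f'(k) = n+δ gives 0.48·2.1·k^(0.48−1) = 0.039, hence k_gold = (0.48·2.1/0.039)^(1/0.52) ≈ 520.1708.
y_gold = 2.1·520.1708^0.48 ≈ 42.2639, c_gold = y_gold − 0.039·k_gold ≈ 21.9772.
Gain: Δc = 21.9772 − 20.7723 ≈ 1.2049.

Δc ≈ 1.205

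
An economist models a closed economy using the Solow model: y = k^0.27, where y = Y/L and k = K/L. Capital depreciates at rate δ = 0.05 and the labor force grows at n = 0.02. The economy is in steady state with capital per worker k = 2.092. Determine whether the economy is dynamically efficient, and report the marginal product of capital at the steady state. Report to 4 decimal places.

dynamically efficient; MPK ≈ 0.1575

The effective depreciation rate is n + δ = 0.02 + 0.05 = 0.07.
MPK = 0.27·k^(0.27−1) = 0.27·2.092^(-0.73) ≈ 0.1575.
MPK > 0.07, so the economy is dynamically efficient (under-saving).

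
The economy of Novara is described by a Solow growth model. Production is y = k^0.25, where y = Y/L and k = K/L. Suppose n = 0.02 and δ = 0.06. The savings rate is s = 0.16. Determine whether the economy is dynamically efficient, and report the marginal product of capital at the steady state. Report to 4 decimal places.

dynamically efficient; MPK ≈ 0.1250

Break-even investment rate: n + δ = 0.02 + 0.06 = 0.08.
Steady-state k*: s·k^0.25 = 0.08·k gives k* = (0.16/0.08)^(1/0.75) ≈ 2.5198.
MPK = 0.25·2.5198^(-0.75) ≈ 0.1250.
MPK > n+δ = 0.08, so the economy is dynamically efficient (under-saving).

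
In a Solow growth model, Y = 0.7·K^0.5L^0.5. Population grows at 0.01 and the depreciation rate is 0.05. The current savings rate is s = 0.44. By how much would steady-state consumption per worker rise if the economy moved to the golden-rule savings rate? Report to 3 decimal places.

Δc ≈ 0.029

The effective depreciation rate is n + δ = 0.01 + 0.05 = 0.06.
Current steady state (s = 0.44): k* = (0.44·0.7/0.06)^(1/0.5) ≈ 26.3511, y* = 0.7·26.3511^0.5 ≈ 3.5933, c* = (1−0.44)·3.5933 ≈ 2.0123.
At the golden rule the marginal product of capital equals n+δ: 0.5·0.7·k^(0.5−1) = 0.06. Solving, k_gold = (0.5·0.7/0.06)^(1/0.5) ≈ 34.0278.
y_gold = 0.7·34.0278^0.5 ≈ 4.0833, c_gold = y_gold − 0.06·k_gold ≈ 2.0417.
Gain: Δc = 2.0417 − 2.0123 ≈ 0.0294.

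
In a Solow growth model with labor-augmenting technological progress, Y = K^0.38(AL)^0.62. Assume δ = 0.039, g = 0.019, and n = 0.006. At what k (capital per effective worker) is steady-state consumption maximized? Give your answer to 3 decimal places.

k_gold ≈ 17.691

Break-even investment rate: n + g + δ = 0.006 + 0.019 + 0.039 = 0.064.
At the golden rule the marginal product of capital equals n+g+δ: 0.38·k^(0.38−1) = 0.064. Solving, k_gold = (0.38/0.064)^(1/0.62) ≈ 17.6908.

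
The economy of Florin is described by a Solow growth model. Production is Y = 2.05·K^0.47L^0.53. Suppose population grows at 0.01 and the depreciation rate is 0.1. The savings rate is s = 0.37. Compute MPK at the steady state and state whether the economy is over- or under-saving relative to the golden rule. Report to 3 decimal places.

under-saving; MPK ≈ 0.140

Capital per worker breaks even when investment replaces (n + δ)·k; here n + δ = 0.11.
Steady-state k*: s·A·k^0.47 = 0.11·k gives k* = (0.37·2.05/0.11)^(1/0.53) ≈ 38.2115.
MPK = 0.47·2.05·38.2115^(-0.53) ≈ 0.1397.
MPK > n+δ = 0.11, so the economy is dynamically efficient (under-saving).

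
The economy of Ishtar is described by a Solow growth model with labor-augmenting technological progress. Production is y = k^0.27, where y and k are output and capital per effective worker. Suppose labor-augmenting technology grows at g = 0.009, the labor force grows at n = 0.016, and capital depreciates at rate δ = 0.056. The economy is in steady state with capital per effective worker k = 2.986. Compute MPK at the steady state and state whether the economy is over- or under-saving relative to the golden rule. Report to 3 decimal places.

n + g + δ = 0.016 + 0.009 + 0.056 = 0.081.
MPK = 0.27·k^(0.27−1) = 0.27·2.986^(-0.73) ≈ 0.1215.
MPK > 0.081, so the economy is dynamically efficient (under-saving).

under-saving; MPK ≈ 0.121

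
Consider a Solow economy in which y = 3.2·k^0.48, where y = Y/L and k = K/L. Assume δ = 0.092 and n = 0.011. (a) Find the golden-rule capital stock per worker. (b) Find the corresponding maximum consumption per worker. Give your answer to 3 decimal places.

Break-even investment rate: n + δ = 0.011 + 0.092 = 0.103.
Golden rule sets MPK = n+δ: 0.48·3.2·k^(0.48−1) = 0.103, so k_gold = (0.48·3.2/0.103)^(1/0.52) ≈ 180.6486.
y_gold = 3.2·180.6486^0.48 ≈ 38.7642; c_gold = y_gold − 0.103·k_gold ≈ 20.1574.

(a) k_gold ≈ 180.649; (b) c_gold ≈ 20.157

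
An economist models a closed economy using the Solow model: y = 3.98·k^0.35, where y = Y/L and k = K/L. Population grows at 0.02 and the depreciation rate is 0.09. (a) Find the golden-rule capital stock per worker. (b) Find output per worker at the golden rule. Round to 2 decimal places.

Break-even investment rate: n + δ = 0.02 + 0.09 = 0.11.
Setting f'(k) = n+δ gives 0.35·3.98·k^(0.35−1) = 0.11, hence k_gold = (0.35·3.98/0.11)^(1/0.65) ≈ 49.6871.
y_gold = 3.98·49.6871^0.35 ≈ 15.6159.

(a) k_gold ≈ 49.69; (b) y_gold ≈ 15.62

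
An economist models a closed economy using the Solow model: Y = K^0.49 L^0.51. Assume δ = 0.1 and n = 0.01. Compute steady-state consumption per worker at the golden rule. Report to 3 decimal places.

The effective depreciation rate is n + δ = 0.01 + 0.1 = 0.11.
Golden rule sets MPK = n+δ: 0.49·k^(0.49−1) = 0.11, so k_gold = (0.49/0.11)^(1/0.51) ≈ 18.7139.
y_gold = 18.7139^0.49 ≈ 4.2011.
c_gold = y_gold − (n+δ)·k_gold = 4.2011 − 0.11·18.7139 ≈ 2.1425.

c_gold ≈ 2.143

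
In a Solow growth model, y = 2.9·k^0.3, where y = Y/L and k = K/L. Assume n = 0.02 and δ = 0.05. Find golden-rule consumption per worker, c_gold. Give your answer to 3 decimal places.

Capital per worker breaks even when investment replaces (n + δ)·k; here n + δ = 0.07.
Maximizing c = f(k) − (n+δ)·k gives f'(k) = n+δ, i.e. 0.3·2.9·k^(0.3−1) = 0.07, so k_gold = (0.3·2.9/0.07)^(1/0.7) ≈ 36.5981.
y_gold = 2.9·36.5981^0.3 ≈ 8.5396.
c_gold = y_gold − (n+δ)·k_gold = 8.5396 − 0.07·36.5981 ≈ 5.9777.

c_gold ≈ 5.978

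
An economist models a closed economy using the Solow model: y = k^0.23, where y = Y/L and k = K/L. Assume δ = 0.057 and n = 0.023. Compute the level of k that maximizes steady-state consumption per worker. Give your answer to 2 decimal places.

n + δ = 0.023 + 0.057 = 0.08.
At the golden rule the marginal product of capital equals n+δ: 0.23·k^(0.23−1) = 0.08. Solving, k_gold = (0.23/0.08)^(1/0.77) ≈ 3.9412.

k_gold ≈ 3.94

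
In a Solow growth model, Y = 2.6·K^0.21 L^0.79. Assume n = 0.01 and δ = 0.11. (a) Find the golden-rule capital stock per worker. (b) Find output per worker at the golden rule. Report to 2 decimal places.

(a) k_gold ≈ 6.81; (b) y_gold ≈ 3.89

The effective depreciation rate is n + δ = 0.01 + 0.11 = 0.12.
Setting f'(k) = n+δ gives 0.21·2.6·k^(0.21−1) = 0.12, hence k_gold = (0.21·2.6/0.12)^(1/0.79) ≈ 6.8065.
y_gold = 2.6·6.8065^0.21 ≈ 3.8894.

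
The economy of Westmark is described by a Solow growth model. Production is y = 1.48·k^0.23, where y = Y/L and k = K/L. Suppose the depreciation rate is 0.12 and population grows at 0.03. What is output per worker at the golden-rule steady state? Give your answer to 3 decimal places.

Capital per worker breaks even when investment replaces (n + δ)·k; here n + δ = 0.15.
Setting f'(k) = n+δ gives 0.23·1.48·k^(0.23−1) = 0.15, hence k_gold = (0.23·1.48/0.15)^(1/0.77) ≈ 2.8987.
Output: y_gold = 1.48·k_gold^0.23 = 1.48·2.8987^0.23 ≈ 1.8905.

y_gold ≈ 1.890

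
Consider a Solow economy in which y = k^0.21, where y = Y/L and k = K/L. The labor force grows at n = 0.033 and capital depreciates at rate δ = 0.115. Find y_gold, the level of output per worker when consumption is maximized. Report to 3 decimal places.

The effective depreciation rate is n + δ = 0.033 + 0.115 = 0.148.
Setting f'(k) = n+δ gives 0.21·k^(0.21−1) = 0.148, hence k_gold = (0.21/0.148)^(1/0.79) ≈ 1.5572.
Output: y_gold = k_gold^0.21 = 1.5572^0.21 ≈ 1.0975.

y_gold ≈ 1.097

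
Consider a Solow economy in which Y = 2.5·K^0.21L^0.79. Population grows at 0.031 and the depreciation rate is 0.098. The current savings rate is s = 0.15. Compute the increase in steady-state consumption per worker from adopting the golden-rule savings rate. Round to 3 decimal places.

Break-even investment rate: n + δ = 0.031 + 0.098 = 0.129.
Current steady state (s = 0.15): k* = (0.15·2.5/0.129)^(1/0.79) ≈ 3.8604, y* = 2.5·3.8604^0.21 ≈ 3.3200, c* = (1−0.15)·3.3200 ≈ 2.8220.
Maximizing c = f(k) − (n+δ)·k gives f'(k) = n+δ, i.e. 0.21·2.5·k^(0.21−1) = 0.129, so k_gold = (0.21·2.5/0.129)^(1/0.79) ≈ 5.9103.
y_gold = 2.5·5.9103^0.21 ≈ 3.6306, c_gold = y_gold − 0.129·k_gold ≈ 2.8682.
Gain: Δc = 2.8682 − 2.8220 ≈ 0.0462.

Δc ≈ 0.046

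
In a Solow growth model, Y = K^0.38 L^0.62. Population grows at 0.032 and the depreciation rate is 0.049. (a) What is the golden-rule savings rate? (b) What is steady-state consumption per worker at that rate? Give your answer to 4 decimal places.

(a) s_gold = 0.3800; (b) c_gold ≈ 1.5989

The effective depreciation rate is n + δ = 0.032 + 0.049 = 0.081.
For Cobb-Douglas, s_gold equals capital's share: s_gold = 0.38.
At the golden rule the marginal product of capital equals n+δ: 0.38·k^(0.38−1) = 0.081. Solving, k_gold = (0.38/0.081)^(1/0.62) ≈ 12.0987.
y_gold = 12.0987^0.38 ≈ 2.5789; c_gold = (1−0.38)·y_gold ≈ 1.5989.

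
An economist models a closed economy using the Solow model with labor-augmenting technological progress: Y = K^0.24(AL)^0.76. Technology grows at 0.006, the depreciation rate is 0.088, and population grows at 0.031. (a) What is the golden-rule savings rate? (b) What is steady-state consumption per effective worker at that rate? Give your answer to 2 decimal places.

Capital per effective worker breaks even when investment replaces (n + g + δ)·k; here n + g + δ = 0.125.
For Cobb-Douglas, s_gold equals capital's share: s_gold = 0.24.
At the golden rule the marginal product of capital equals n+g+δ: 0.24·k^(0.24−1) = 0.125. Solving, k_gold = (0.24/0.125)^(1/0.76) ≈ 2.3592.
y_gold = 2.3592^0.24 ≈ 1.2288; c_gold = (1−0.24)·y_gold ≈ 0.9339.

(a) s_gold = 0.24; (b) c_gold ≈ 0.93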